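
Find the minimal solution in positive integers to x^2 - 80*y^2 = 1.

First expand sqrt(80) as a continued fraction. With x_i = (sqrt(80) + m_i)/d_i and (m_0, d_0) = (0, 1): a_0 = floor(sqrt(80)) = 8, since 8^2 = 64 <= 80 < 81 = 9^2.
Iterate m_{i+1} = d_i*a_i - m_i, d_{i+1} = (80 - m_{i+1}^2)/d_i, a_{i+1} = floor((a_0 + m_{i+1})/d_{i+1}):
  m_1 = 1*8 - 0 = 8, d_1 = (80 - 8^2)/1 = 16/1 = 16, a_1 = floor((8 + 8)/16) = 1.
  m_2 = 16*1 - 8 = 8, d_2 = (80 - 8^2)/16 = 16/16 = 1, a_2 = floor((8 + 8)/1) = 16.
  m_3 = 1*16 - 8 = 8, d_3 = (80 - 8^2)/1 = 16/1 = 16: (m_3, d_3) = (m_1, d_1) = (8, 16), so from here the quotients repeat a_1, a_2; the period length is 2.
So sqrt(80) = [8; (1, 16)] with period length k = 2.
k is even, so the fundamental solution of x^2 - 80y^2 = 1 is (p_{k-1}, q_{k-1}) = (p_1, q_1); compute convergents through index 1.
Convergents (p_i = a_i*p_{i-1} + p_{i-2}, q_i = a_i*q_{i-1} + q_{i-2} with p_{-2}=0, p_{-1}=1, q_{-2}=1, q_{-1}=0):
  i=0: a_0=8, p_0 = 8*1 + 0 = 8, q_0 = 8*0 + 1 = 1.
  i=1: a_1=1, p_1 = 1*8 + 1 = 9, q_1 = 1*1 + 0 = 1.
Check: 9^2 - 80*1^2 = 81 - 80 = 1, so (x, y) = (9, 1) solves the equation, and by the theorem it is the least positive solution.

(x, y) = (9, 1)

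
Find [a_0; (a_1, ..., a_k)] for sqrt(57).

[7; (1, 1, 4, 1, 1, 14)]

Write x_i = (sqrt(57) + m_i)/d_i with (m_0, d_0) = (0, 1). a_0 = floor(sqrt(57)) = 7, since 7^2 = 49 <= 57 < 64 = 8^2.
Iterate m_{i+1} = d_i*a_i - m_i, d_{i+1} = (57 - m_{i+1}^2)/d_i, a_{i+1} = floor((a_0 + m_{i+1})/d_{i+1}):
  m_1 = 1*7 - 0 = 7, d_1 = (57 - 7^2)/1 = 8/1 = 8, a_1 = floor((7 + 7)/8) = 1.
  m_2 = 8*1 - 7 = 1, d_2 = (57 - 1^2)/8 = 56/8 = 7, a_2 = floor((7 + 1)/7) = 1.
  m_3 = 7*1 - 1 = 6, d_3 = (57 - 6^2)/7 = 21/7 = 3, a_3 = floor((7 + 6)/3) = 4.
  m_4 = 3*4 - 6 = 6, d_4 = (57 - 6^2)/3 = 21/3 = 7, a_4 = floor((7 + 6)/7) = 1.
  m_5 = 7*1 - 6 = 1, d_5 = (57 - 1^2)/7 = 56/7 = 8, a_5 = floor((7 + 1)/8) = 1.
  m_6 = 8*1 - 1 = 7, d_6 = (57 - 7^2)/8 = 8/8 = 1, a_6 = floor((7 + 7)/1) = 14.
  m_7 = 1*14 - 7 = 7, d_7 = (57 - 7^2)/1 = 8/1 = 8: (m_7, d_7) = (m_1, d_1) = (7, 8), so from here the quotients repeat a_1, ..., a_6; the period length is 6.
Hence the expansion of sqrt(57) is a_0 = 7 followed by the repeating block 1, 1, 4, 1, 1, 14 (period 6).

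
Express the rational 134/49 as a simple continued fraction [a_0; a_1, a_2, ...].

Run the Euclidean algorithm on 134 and 49; the successive quotients are the partial quotients a_0, a_1, ... (each step inverts the fractional part left over by the previous one):
  134 = 2*49 + 36, so a_0 = 2.
  49 = 1*36 + 13, so a_1 = 1.
  36 = 2*13 + 10, so a_2 = 2.
  13 = 1*10 + 3, so a_3 = 1.
  10 = 3*3 + 1, so a_4 = 3.
  3 = 3*1 + 0, so a_5 = 3.
The remainder reaches 0 after 6 divisions, so the expansion has 6 partial quotients, read off in order.

[2; 1, 2, 1, 3, 3]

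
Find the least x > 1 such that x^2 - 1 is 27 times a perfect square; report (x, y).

(x, y) = (26, 5)

First expand sqrt(27) as a continued fraction. With x_i = (sqrt(27) + m_i)/d_i and (m_0, d_0) = (0, 1): a_0 = floor(sqrt(27)) = 5, since 5^2 = 25 <= 27 < 36 = 6^2.
Iterate m_{i+1} = d_i*a_i - m_i, d_{i+1} = (27 - m_{i+1}^2)/d_i, a_{i+1} = floor((a_0 + m_{i+1})/d_{i+1}):
  m_1 = 1*5 - 0 = 5, d_1 = (27 - 5^2)/1 = 2/1 = 2, a_1 = floor((5 + 5)/2) = 5.
  m_2 = 2*5 - 5 = 5, d_2 = (27 - 5^2)/2 = 2/2 = 1, a_2 = floor((5 + 5)/1) = 10.
  m_3 = 1*10 - 5 = 5, d_3 = (27 - 5^2)/1 = 2/1 = 2: (m_3, d_3) = (m_1, d_1) = (5, 2), so from here the quotients repeat a_1, a_2; the period length is 2.
So sqrt(27) = [5; (5, 10)] with period length k = 2.
k is even, so the fundamental solution of x^2 - 27y^2 = 1 is (p_{k-1}, q_{k-1}) = (p_1, q_1); compute convergents through index 1.
Convergents (p_i = a_i*p_{i-1} + p_{i-2}, q_i = a_i*q_{i-1} + q_{i-2} with p_{-2}=0, p_{-1}=1, q_{-2}=1, q_{-1}=0):
  i=0: a_0=5, p_0 = 5*1 + 0 = 5, q_0 = 5*0 + 1 = 1.
  i=1: a_1=5, p_1 = 5*5 + 1 = 26, q_1 = 5*1 + 0 = 5.
Check: 26^2 - 27*5^2 = 676 - 675 = 1, so (x, y) = (26, 5) solves the equation, and by the theorem it is the least positive solution.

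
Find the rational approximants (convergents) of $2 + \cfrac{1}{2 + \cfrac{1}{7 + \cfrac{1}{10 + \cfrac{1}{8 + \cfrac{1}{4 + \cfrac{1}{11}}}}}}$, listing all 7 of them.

Using the convergent recurrence p_i = a_i*p_{i-1} + p_{i-2}, q_i = a_i*q_{i-1} + q_{i-2} with p_{-2}=0, p_{-1}=1, q_{-2}=1, q_{-1}=0:
  i=0: a_0=2, p_0 = 2*1 + 0 = 2, q_0 = 2*0 + 1 = 1.
  i=1: a_1=2, p_1 = 2*2 + 1 = 5, q_1 = 2*1 + 0 = 2.
  i=2: a_2=7, p_2 = 7*5 + 2 = 37, q_2 = 7*2 + 1 = 15.
  i=3: a_3=10, p_3 = 10*37 + 5 = 375, q_3 = 10*15 + 2 = 152.
  i=4: a_4=8, p_4 = 8*375 + 37 = 3037, q_4 = 8*152 + 15 = 1231.
  i=5: a_5=4, p_5 = 4*3037 + 375 = 12523, q_5 = 4*1231 + 152 = 5076.
  i=6: a_6=11, p_6 = 11*12523 + 3037 = 140790, q_6 = 11*5076 + 1231 = 57067.

2/1, 5/2, 37/15, 375/152, 3037/1231, 12523/5076, 140790/57067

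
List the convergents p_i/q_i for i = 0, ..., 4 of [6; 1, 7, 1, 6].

Using the convergent recurrence p_i = a_i*p_{i-1} + p_{i-2}, q_i = a_i*q_{i-1} + q_{i-2} with p_{-2}=0, p_{-1}=1, q_{-2}=1, q_{-1}=0:
  i=0: a_0=6, p_0 = 6*1 + 0 = 6, q_0 = 6*0 + 1 = 1.
  i=1: a_1=1, p_1 = 1*6 + 1 = 7, q_1 = 1*1 + 0 = 1.
  i=2: a_2=7, p_2 = 7*7 + 6 = 55, q_2 = 7*1 + 1 = 8.
  i=3: a_3=1, p_3 = 1*55 + 7 = 62, q_3 = 1*8 + 1 = 9.
  i=4: a_4=6, p_4 = 6*62 + 55 = 427, q_4 = 6*9 + 8 = 62.

6/1, 7/1, 55/8, 62/9, 427/62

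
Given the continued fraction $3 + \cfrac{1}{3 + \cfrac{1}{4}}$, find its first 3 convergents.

Using the convergent recurrence p_i = a_i*p_{i-1} + p_{i-2}, q_i = a_i*q_{i-1} + q_{i-2} with p_{-2}=0, p_{-1}=1, q_{-2}=1, q_{-1}=0:
  i=0: a_0=3, p_0 = 3*1 + 0 = 3, q_0 = 3*0 + 1 = 1.
  i=1: a_1=3, p_1 = 3*3 + 1 = 10, q_1 = 3*1 + 0 = 3.
  i=2: a_2=4, p_2 = 4*10 + 3 = 43, q_2 = 4*3 + 1 = 13.

3/1, 10/3, 43/13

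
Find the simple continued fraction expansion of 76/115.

Run the Euclidean algorithm on 76 and 115; the successive quotients are the partial quotients a_0, a_1, ... (each step inverts the fractional part left over by the previous one):
  76 = 0*115 + 76, so a_0 = 0.
  115 = 1*76 + 39, so a_1 = 1.
  76 = 1*39 + 37, so a_2 = 1.
  39 = 1*37 + 2, so a_3 = 1.
  37 = 18*2 + 1, so a_4 = 18.
  2 = 2*1 + 0, so a_5 = 2.
The remainder reaches 0 after 6 divisions, so the expansion has 6 partial quotients, read off in order.

[0; 1, 1, 1, 18, 2]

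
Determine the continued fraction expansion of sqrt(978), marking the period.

Write x_i = (sqrt(978) + m_i)/d_i with (m_0, d_0) = (0, 1). a_0 = floor(sqrt(978)) = 31, since 31^2 = 961 <= 978 < 1024 = 32^2.
Iterate m_{i+1} = d_i*a_i - m_i, d_{i+1} = (978 - m_{i+1}^2)/d_i, a_{i+1} = floor((a_0 + m_{i+1})/d_{i+1}):
  m_1 = 1*31 - 0 = 31, d_1 = (978 - 31^2)/1 = 17/1 = 17, a_1 = floor((31 + 31)/17) = 3.
  m_2 = 17*3 - 31 = 20, d_2 = (978 - 20^2)/17 = 578/17 = 34, a_2 = floor((31 + 20)/34) = 1.
  m_3 = 34*1 - 20 = 14, d_3 = (978 - 14^2)/34 = 782/34 = 23, a_3 = floor((31 + 14)/23) = 1.
  m_4 = 23*1 - 14 = 9, d_4 = (978 - 9^2)/23 = 897/23 = 39, a_4 = floor((31 + 9)/39) = 1.
  m_5 = 39*1 - 9 = 30, d_5 = (978 - 30^2)/39 = 78/39 = 2, a_5 = floor((31 + 30)/2) = 30.
  m_6 = 2*30 - 30 = 30, d_6 = (978 - 30^2)/2 = 78/2 = 39, a_6 = floor((31 + 30)/39) = 1.
  m_7 = 39*1 - 30 = 9, d_7 = (978 - 9^2)/39 = 897/39 = 23, a_7 = floor((31 + 9)/23) = 1.
  m_8 = 23*1 - 9 = 14, d_8 = (978 - 14^2)/23 = 782/23 = 34, a_8 = floor((31 + 14)/34) = 1.
  m_9 = 34*1 - 14 = 20, d_9 = (978 - 20^2)/34 = 578/34 = 17, a_9 = floor((31 + 20)/17) = 3.
  m_10 = 17*3 - 20 = 31, d_10 = (978 - 31^2)/17 = 17/17 = 1, a_10 = floor((31 + 31)/1) = 62.
  m_11 = 1*62 - 31 = 31, d_11 = (978 - 31^2)/1 = 17/1 = 17: (m_11, d_11) = (m_1, d_1) = (31, 17), so from here the quotients repeat a_1, ..., a_10; the period length is 10.
Hence the expansion of sqrt(978) is a_0 = 31 followed by the repeating block 3, 1, 1, 1, 30, 1, 1, 1, 3, 62 (period 10).

[31; (3, 1, 1, 1, 30, 1, 1, 1, 3, 62)]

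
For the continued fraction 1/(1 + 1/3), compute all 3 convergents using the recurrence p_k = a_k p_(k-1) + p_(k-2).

0/1, 1/1, 3/4

Using the convergent recurrence p_i = a_i*p_{i-1} + p_{i-2}, q_i = a_i*q_{i-1} + q_{i-2} with p_{-2}=0, p_{-1}=1, q_{-2}=1, q_{-1}=0:
  i=0: a_0=0, p_0 = 0*1 + 0 = 0, q_0 = 0*0 + 1 = 1.
  i=1: a_1=1, p_1 = 1*0 + 1 = 1, q_1 = 1*1 + 0 = 1.
  i=2: a_2=3, p_2 = 3*1 + 0 = 3, q_2 = 3*1 + 1 = 4.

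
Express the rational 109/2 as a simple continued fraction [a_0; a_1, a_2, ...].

Run the Euclidean algorithm on 109 and 2; the successive quotients are the partial quotients a_0, a_1, ... (each step inverts the fractional part left over by the previous one):
  109 = 54*2 + 1, so a_0 = 54.
  2 = 2*1 + 0, so a_1 = 2.
The remainder reaches 0 after 2 divisions, so the expansion has 2 partial quotients, read off in order.

[54; 2]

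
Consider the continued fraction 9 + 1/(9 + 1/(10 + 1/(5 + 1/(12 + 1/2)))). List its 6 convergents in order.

9/1, 82/9, 829/91, 4227/464, 51553/5659, 107333/11782

Using the convergent recurrence p_i = a_i*p_{i-1} + p_{i-2}, q_i = a_i*q_{i-1} + q_{i-2} with p_{-2}=0, p_{-1}=1, q_{-2}=1, q_{-1}=0:
  i=0: a_0=9, p_0 = 9*1 + 0 = 9, q_0 = 9*0 + 1 = 1.
  i=1: a_1=9, p_1 = 9*9 + 1 = 82, q_1 = 9*1 + 0 = 9.
  i=2: a_2=10, p_2 = 10*82 + 9 = 829, q_2 = 10*9 + 1 = 91.
  i=3: a_3=5, p_3 = 5*829 + 82 = 4227, q_3 = 5*91 + 9 = 464.
  i=4: a_4=12, p_4 = 12*4227 + 829 = 51553, q_4 = 12*464 + 91 = 5659.
  i=5: a_5=2, p_5 = 2*51553 + 4227 = 107333, q_5 = 2*5659 + 464 = 11782.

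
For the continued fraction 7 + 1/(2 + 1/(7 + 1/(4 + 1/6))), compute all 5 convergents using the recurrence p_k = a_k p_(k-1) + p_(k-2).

7/1, 15/2, 112/15, 463/62, 2890/387

Using the convergent recurrence p_i = a_i*p_{i-1} + p_{i-2}, q_i = a_i*q_{i-1} + q_{i-2} with p_{-2}=0, p_{-1}=1, q_{-2}=1, q_{-1}=0:
  i=0: a_0=7, p_0 = 7*1 + 0 = 7, q_0 = 7*0 + 1 = 1.
  i=1: a_1=2, p_1 = 2*7 + 1 = 15, q_1 = 2*1 + 0 = 2.
  i=2: a_2=7, p_2 = 7*15 + 7 = 112, q_2 = 7*2 + 1 = 15.
  i=3: a_3=4, p_3 = 4*112 + 15 = 463, q_3 = 4*15 + 2 = 62.
  i=4: a_4=6, p_4 = 6*463 + 112 = 2890, q_4 = 6*62 + 15 = 387.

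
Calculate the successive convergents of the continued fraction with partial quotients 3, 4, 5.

Using the convergent recurrence p_i = a_i*p_{i-1} + p_{i-2}, q_i = a_i*q_{i-1} + q_{i-2} with p_{-2}=0, p_{-1}=1, q_{-2}=1, q_{-1}=0:
  i=0: a_0=3, p_0 = 3*1 + 0 = 3, q_0 = 3*0 + 1 = 1.
  i=1: a_1=4, p_1 = 4*3 + 1 = 13, q_1 = 4*1 + 0 = 4.
  i=2: a_2=5, p_2 = 5*13 + 3 = 68, q_2 = 5*4 + 1 = 21.

3/1, 13/4, 68/21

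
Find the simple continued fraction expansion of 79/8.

Run the Euclidean algorithm on 79 and 8; the successive quotients are the partial quotients a_0, a_1, ... (each step inverts the fractional part left over by the previous one):
  79 = 9*8 + 7, so a_0 = 9.
  8 = 1*7 + 1, so a_1 = 1.
  7 = 7*1 + 0, so a_2 = 7.
The remainder reaches 0 after 3 divisions, so the expansion has 3 partial quotients, read off in order.

[9; 1, 7]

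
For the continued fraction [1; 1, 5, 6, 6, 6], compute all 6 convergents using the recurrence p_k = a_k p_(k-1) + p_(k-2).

1/1, 2/1, 11/6, 68/37, 419/228, 2582/1405

Using the convergent recurrence p_i = a_i*p_{i-1} + p_{i-2}, q_i = a_i*q_{i-1} + q_{i-2} with p_{-2}=0, p_{-1}=1, q_{-2}=1, q_{-1}=0:
  i=0: a_0=1, p_0 = 1*1 + 0 = 1, q_0 = 1*0 + 1 = 1.
  i=1: a_1=1, p_1 = 1*1 + 1 = 2, q_1 = 1*1 + 0 = 1.
  i=2: a_2=5, p_2 = 5*2 + 1 = 11, q_2 = 5*1 + 1 = 6.
  i=3: a_3=6, p_3 = 6*11 + 2 = 68, q_3 = 6*6 + 1 = 37.
  i=4: a_4=6, p_4 = 6*68 + 11 = 419, q_4 = 6*37 + 6 = 228.
  i=5: a_5=6, p_5 = 6*419 + 68 = 2582, q_5 = 6*228 + 37 = 1405.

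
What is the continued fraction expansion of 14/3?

[4; 1, 2]

Run the Euclidean algorithm on 14 and 3; the successive quotients are the partial quotients a_0, a_1, ... (each step inverts the fractional part left over by the previous one):
  14 = 4*3 + 2, so a_0 = 4.
  3 = 1*2 + 1, so a_1 = 1.
  2 = 2*1 + 0, so a_2 = 2.
The remainder reaches 0 after 3 divisions, so the expansion has 3 partial quotients, read off in order.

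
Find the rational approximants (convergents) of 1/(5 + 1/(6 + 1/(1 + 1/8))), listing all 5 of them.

Using the convergent recurrence p_i = a_i*p_{i-1} + p_{i-2}, q_i = a_i*q_{i-1} + q_{i-2} with p_{-2}=0, p_{-1}=1, q_{-2}=1, q_{-1}=0:
  i=0: a_0=0, p_0 = 0*1 + 0 = 0, q_0 = 0*0 + 1 = 1.
  i=1: a_1=5, p_1 = 5*0 + 1 = 1, q_1 = 5*1 + 0 = 5.
  i=2: a_2=6, p_2 = 6*1 + 0 = 6, q_2 = 6*5 + 1 = 31.
  i=3: a_3=1, p_3 = 1*6 + 1 = 7, q_3 = 1*31 + 5 = 36.
  i=4: a_4=8, p_4 = 8*7 + 6 = 62, q_4 = 8*36 + 31 = 319.

0/1, 1/5, 6/31, 7/36, 62/319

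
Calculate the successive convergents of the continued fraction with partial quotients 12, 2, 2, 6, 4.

12/1, 25/2, 62/5, 397/32, 1650/133

Using the convergent recurrence p_i = a_i*p_{i-1} + p_{i-2}, q_i = a_i*q_{i-1} + q_{i-2} with p_{-2}=0, p_{-1}=1, q_{-2}=1, q_{-1}=0:
  i=0: a_0=12, p_0 = 12*1 + 0 = 12, q_0 = 12*0 + 1 = 1.
  i=1: a_1=2, p_1 = 2*12 + 1 = 25, q_1 = 2*1 + 0 = 2.
  i=2: a_2=2, p_2 = 2*25 + 12 = 62, q_2 = 2*2 + 1 = 5.
  i=3: a_3=6, p_3 = 6*62 + 25 = 397, q_3 = 6*5 + 2 = 32.
  i=4: a_4=4, p_4 = 4*397 + 62 = 1650, q_4 = 4*32 + 5 = 133.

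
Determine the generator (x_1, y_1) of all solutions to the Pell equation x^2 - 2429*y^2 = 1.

(x, y) = (20531295, 416584)

First expand sqrt(2429) as a continued fraction. With x_i = (sqrt(2429) + m_i)/d_i and (m_0, d_0) = (0, 1): a_0 = floor(sqrt(2429)) = 49, since 49^2 = 2401 <= 2429 < 2500 = 50^2.
Iterate m_{i+1} = d_i*a_i - m_i, d_{i+1} = (2429 - m_{i+1}^2)/d_i, a_{i+1} = floor((a_0 + m_{i+1})/d_{i+1}):
  m_1 = 1*49 - 0 = 49, d_1 = (2429 - 49^2)/1 = 28/1 = 28, a_1 = floor((49 + 49)/28) = 3.
  m_2 = 28*3 - 49 = 35, d_2 = (2429 - 35^2)/28 = 1204/28 = 43, a_2 = floor((49 + 35)/43) = 1.
  m_3 = 43*1 - 35 = 8, d_3 = (2429 - 8^2)/43 = 2365/43 = 55, a_3 = floor((49 + 8)/55) = 1.
  m_4 = 55*1 - 8 = 47, d_4 = (2429 - 47^2)/55 = 220/55 = 4, a_4 = floor((49 + 47)/4) = 24.
  m_5 = 4*24 - 47 = 49, d_5 = (2429 - 49^2)/4 = 28/4 = 7, a_5 = floor((49 + 49)/7) = 14.
  m_6 = 7*14 - 49 = 49, d_6 = (2429 - 49^2)/7 = 28/7 = 4, a_6 = floor((49 + 49)/4) = 24.
  m_7 = 4*24 - 49 = 47, d_7 = (2429 - 47^2)/4 = 220/4 = 55, a_7 = floor((49 + 47)/55) = 1.
  m_8 = 55*1 - 47 = 8, d_8 = (2429 - 8^2)/55 = 2365/55 = 43, a_8 = floor((49 + 8)/43) = 1.
  m_9 = 43*1 - 8 = 35, d_9 = (2429 - 35^2)/43 = 1204/43 = 28, a_9 = floor((49 + 35)/28) = 3.
  m_10 = 28*3 - 35 = 49, d_10 = (2429 - 49^2)/28 = 28/28 = 1, a_10 = floor((49 + 49)/1) = 98.
  m_11 = 1*98 - 49 = 49, d_11 = (2429 - 49^2)/1 = 28/1 = 28: (m_11, d_11) = (m_1, d_1) = (49, 28), so from here the quotients repeat a_1, ..., a_10; the period length is 10.
So sqrt(2429) = [49; (3, 1, 1, 24, 14, 24, 1, 1, 3, 98)] with period length k = 10.
k is even, so the fundamental solution of x^2 - 2429y^2 = 1 is (p_{k-1}, q_{k-1}) = (p_9, q_9); compute convergents through index 9.
Convergents (p_i = a_i*p_{i-1} + p_{i-2}, q_i = a_i*q_{i-1} + q_{i-2} with p_{-2}=0, p_{-1}=1, q_{-2}=1, q_{-1}=0):
  i=0: a_0=49, p_0 = 49*1 + 0 = 49, q_0 = 49*0 + 1 = 1.
  i=1: a_1=3, p_1 = 3*49 + 1 = 148, q_1 = 3*1 + 0 = 3.
  i=2: a_2=1, p_2 = 1*148 + 49 = 197, q_2 = 1*3 + 1 = 4.
  i=3: a_3=1, p_3 = 1*197 + 148 = 345, q_3 = 1*4 + 3 = 7.
  i=4: a_4=24, p_4 = 24*345 + 197 = 8477, q_4 = 24*7 + 4 = 172.
  i=5: a_5=14, p_5 = 14*8477 + 345 = 119023, q_5 = 14*172 + 7 = 2415.
  i=6: a_6=24, p_6 = 24*119023 + 8477 = 2865029, q_6 = 24*2415 + 172 = 58132.
  i=7: a_7=1, p_7 = 1*2865029 + 119023 = 2984052, q_7 = 1*58132 + 2415 = 60547.
  i=8: a_8=1, p_8 = 1*2984052 + 2865029 = 5849081, q_8 = 1*60547 + 58132 = 118679.
  i=9: a_9=3, p_9 = 3*5849081 + 2984052 = 20531295, q_9 = 3*118679 + 60547 = 416584.
Check: 20531295^2 - 2429*416584^2 = 421534074377025 - 421534074377024 = 1, so (x, y) = (20531295, 416584) solves the equation, and by the theorem it is the least positive solution.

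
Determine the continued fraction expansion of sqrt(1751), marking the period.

Write x_i = (sqrt(1751) + m_i)/d_i with (m_0, d_0) = (0, 1). a_0 = floor(sqrt(1751)) = 41, since 41^2 = 1681 <= 1751 < 1764 = 42^2.
Iterate m_{i+1} = d_i*a_i - m_i, d_{i+1} = (1751 - m_{i+1}^2)/d_i, a_{i+1} = floor((a_0 + m_{i+1})/d_{i+1}):
  m_1 = 1*41 - 0 = 41, d_1 = (1751 - 41^2)/1 = 70/1 = 70, a_1 = floor((41 + 41)/70) = 1.
  m_2 = 70*1 - 41 = 29, d_2 = (1751 - 29^2)/70 = 910/70 = 13, a_2 = floor((41 + 29)/13) = 5.
  m_3 = 13*5 - 29 = 36, d_3 = (1751 - 36^2)/13 = 455/13 = 35, a_3 = floor((41 + 36)/35) = 2.
  m_4 = 35*2 - 36 = 34, d_4 = (1751 - 34^2)/35 = 595/35 = 17, a_4 = floor((41 + 34)/17) = 4.
  m_5 = 17*4 - 34 = 34, d_5 = (1751 - 34^2)/17 = 595/17 = 35, a_5 = floor((41 + 34)/35) = 2.
  m_6 = 35*2 - 34 = 36, d_6 = (1751 - 36^2)/35 = 455/35 = 13, a_6 = floor((41 + 36)/13) = 5.
  m_7 = 13*5 - 36 = 29, d_7 = (1751 - 29^2)/13 = 910/13 = 70, a_7 = floor((41 + 29)/70) = 1.
  m_8 = 70*1 - 29 = 41, d_8 = (1751 - 41^2)/70 = 70/70 = 1, a_8 = floor((41 + 41)/1) = 82.
  m_9 = 1*82 - 41 = 41, d_9 = (1751 - 41^2)/1 = 70/1 = 70: (m_9, d_9) = (m_1, d_1) = (41, 70), so from here the quotients repeat a_1, ..., a_8; the period length is 8.
Hence the expansion of sqrt(1751) is a_0 = 41 followed by the repeating block 1, 5, 2, 4, 2, 5, 1, 82 (period 8).

[41; (1, 5, 2, 4, 2, 5, 1, 82)]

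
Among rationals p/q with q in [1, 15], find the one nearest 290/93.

Expand x = 290/93 as a continued fraction with the Euclidean algorithm:
  290 = 3*93 + 11, so a_0 = 3.
  93 = 8*11 + 5, so a_1 = 8.
  11 = 2*5 + 1, so a_2 = 2.
  5 = 5*1 + 0, so a_3 = 5.
so x = [3; 8, 2, 5].
Convergents (p_i = a_i*p_{i-1} + p_{i-2}, q_i = a_i*q_{i-1} + q_{i-2} with p_{-2}=0, p_{-1}=1, q_{-2}=1, q_{-1}=0), until the denominator exceeds 15:
  i=0: a_0=3, p_0 = 3*1 + 0 = 3, q_0 = 3*0 + 1 = 1.
  i=1: a_1=8, p_1 = 8*3 + 1 = 25, q_1 = 8*1 + 0 = 8.
  i=2: a_2=2, p_2 = 2*25 + 3 = 53, q_2 = 2*8 + 1 = 17.
q_2 = 17 > 15, so the last convergent with denominator <= 15 is p_1/q_1 = 25/8.
The closest fraction with denominator <= 15 is either p_1/q_1 or the intermediate fraction (k*p_1 + p_0)/(k*q_1 + q_0) with the largest k >= 1 whose denominator stays <= 15; these approach x as k grows, and every other convergent or intermediate fraction in range is farther away.
Largest k: floor((15 - q_0)/q_1) = floor((15 - 1)/8) = 1.
That gives (1*25 + 3)/(1*8 + 1) = 28/9.
Compare the errors: |x - 25/8| = |290*8 - 25*93|/(93*8) = 5/744, and |x - 28/9| = |290*9 - 28*93|/(93*9) = 6/837.
Cross-multiplying, 5*837 = 4185 < 4464 = 6*744, so 5/744 is smaller: the convergent 25/8 is closer to x than 28/9.

25/8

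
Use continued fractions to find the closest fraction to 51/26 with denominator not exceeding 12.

2/1

Expand x = 51/26 as a continued fraction with the Euclidean algorithm:
  51 = 1*26 + 25, so a_0 = 1.
  26 = 1*25 + 1, so a_1 = 1.
  25 = 25*1 + 0, so a_2 = 25.
so x = [1; 1, 25].
Convergents (p_i = a_i*p_{i-1} + p_{i-2}, q_i = a_i*q_{i-1} + q_{i-2} with p_{-2}=0, p_{-1}=1, q_{-2}=1, q_{-1}=0), until the denominator exceeds 12:
  i=0: a_0=1, p_0 = 1*1 + 0 = 1, q_0 = 1*0 + 1 = 1.
  i=1: a_1=1, p_1 = 1*1 + 1 = 2, q_1 = 1*1 + 0 = 1.
  i=2: a_2=25, p_2 = 25*2 + 1 = 51, q_2 = 25*1 + 1 = 26.
q_2 = 26 > 12, so the last convergent with denominator <= 12 is p_1/q_1 = 2/1.
The closest fraction with denominator <= 12 is either p_1/q_1 or the intermediate fraction (k*p_1 + p_0)/(k*q_1 + q_0) with the largest k >= 1 whose denominator stays <= 12; these approach x as k grows, and every other convergent or intermediate fraction in range is farther away.
Largest k: floor((12 - q_0)/q_1) = floor((12 - 1)/1) = 11.
That gives (11*2 + 1)/(11*1 + 1) = 23/12.
Compare the errors: |x - 2/1| = |51*1 - 2*26|/(26*1) = 1/26, and |x - 23/12| = |51*12 - 23*26|/(26*12) = 14/312.
Cross-multiplying, 1*312 = 312 < 364 = 14*26, so 1/26 is smaller: the convergent 2/1 is closer to x than 23/12.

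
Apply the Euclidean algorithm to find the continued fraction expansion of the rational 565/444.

[1; 3, 1, 2, 40]

Run the Euclidean algorithm on 565 and 444; the successive quotients are the partial quotients a_0, a_1, ... (each step inverts the fractional part left over by the previous one):
  565 = 1*444 + 121, so a_0 = 1.
  444 = 3*121 + 81, so a_1 = 3.
  121 = 1*81 + 40, so a_2 = 1.
  81 = 2*40 + 1, so a_3 = 2.
  40 = 40*1 + 0, so a_4 = 40.
The remainder reaches 0 after 5 divisions, so the expansion has 5 partial quotients, read off in order.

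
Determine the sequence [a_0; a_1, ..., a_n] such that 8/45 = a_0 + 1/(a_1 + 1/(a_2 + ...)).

[0; 5, 1, 1, 1, 2]

Run the Euclidean algorithm on 8 and 45; the successive quotients are the partial quotients a_0, a_1, ... (each step inverts the fractional part left over by the previous one):
  8 = 0*45 + 8, so a_0 = 0.
  45 = 5*8 + 5, so a_1 = 5.
  8 = 1*5 + 3, so a_2 = 1.
  5 = 1*3 + 2, so a_3 = 1.
  3 = 1*2 + 1, so a_4 = 1.
  2 = 2*1 + 0, so a_5 = 2.
The remainder reaches 0 after 6 divisions, so the expansion has 6 partial quotients, read off in order.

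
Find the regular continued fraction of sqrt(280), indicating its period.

Write x_i = (sqrt(280) + m_i)/d_i with (m_0, d_0) = (0, 1). a_0 = floor(sqrt(280)) = 16, since 16^2 = 256 <= 280 < 289 = 17^2.
Iterate m_{i+1} = d_i*a_i - m_i, d_{i+1} = (280 - m_{i+1}^2)/d_i, a_{i+1} = floor((a_0 + m_{i+1})/d_{i+1}):
  m_1 = 1*16 - 0 = 16, d_1 = (280 - 16^2)/1 = 24/1 = 24, a_1 = floor((16 + 16)/24) = 1.
  m_2 = 24*1 - 16 = 8, d_2 = (280 - 8^2)/24 = 216/24 = 9, a_2 = floor((16 + 8)/9) = 2.
  m_3 = 9*2 - 8 = 10, d_3 = (280 - 10^2)/9 = 180/9 = 20, a_3 = floor((16 + 10)/20) = 1.
  m_4 = 20*1 - 10 = 10, d_4 = (280 - 10^2)/20 = 180/20 = 9, a_4 = floor((16 + 10)/9) = 2.
  m_5 = 9*2 - 10 = 8, d_5 = (280 - 8^2)/9 = 216/9 = 24, a_5 = floor((16 + 8)/24) = 1.
  m_6 = 24*1 - 8 = 16, d_6 = (280 - 16^2)/24 = 24/24 = 1, a_6 = floor((16 + 16)/1) = 32.
  m_7 = 1*32 - 16 = 16, d_7 = (280 - 16^2)/1 = 24/1 = 24: (m_7, d_7) = (m_1, d_1) = (16, 24), so from here the quotients repeat a_1, ..., a_6; the period length is 6.
Hence the expansion of sqrt(280) is a_0 = 16 followed by the repeating block 1, 2, 1, 2, 1, 32 (period 6).

[16; (1, 2, 1, 2, 1, 32)]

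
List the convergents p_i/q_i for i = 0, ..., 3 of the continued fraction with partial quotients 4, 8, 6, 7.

4/1, 33/8, 202/49, 1447/351

Using the convergent recurrence p_i = a_i*p_{i-1} + p_{i-2}, q_i = a_i*q_{i-1} + q_{i-2} with p_{-2}=0, p_{-1}=1, q_{-2}=1, q_{-1}=0:
  i=0: a_0=4, p_0 = 4*1 + 0 = 4, q_0 = 4*0 + 1 = 1.
  i=1: a_1=8, p_1 = 8*4 + 1 = 33, q_1 = 8*1 + 0 = 8.
  i=2: a_2=6, p_2 = 6*33 + 4 = 202, q_2 = 6*8 + 1 = 49.
  i=3: a_3=7, p_3 = 7*202 + 33 = 1447, q_3 = 7*49 + 8 = 351.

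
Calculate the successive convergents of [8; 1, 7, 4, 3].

8/1, 9/1, 71/8, 293/33, 950/107

Using the convergent recurrence p_i = a_i*p_{i-1} + p_{i-2}, q_i = a_i*q_{i-1} + q_{i-2} with p_{-2}=0, p_{-1}=1, q_{-2}=1, q_{-1}=0:
  i=0: a_0=8, p_0 = 8*1 + 0 = 8, q_0 = 8*0 + 1 = 1.
  i=1: a_1=1, p_1 = 1*8 + 1 = 9, q_1 = 1*1 + 0 = 1.
  i=2: a_2=7, p_2 = 7*9 + 8 = 71, q_2 = 7*1 + 1 = 8.
  i=3: a_3=4, p_3 = 4*71 + 9 = 293, q_3 = 4*8 + 1 = 33.
  i=4: a_4=3, p_4 = 3*293 + 71 = 950, q_4 = 3*33 + 8 = 107.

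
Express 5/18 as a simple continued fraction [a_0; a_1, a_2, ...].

[0; 3, 1, 1, 2]

Run the Euclidean algorithm on 5 and 18; the successive quotients are the partial quotients a_0, a_1, ... (each step inverts the fractional part left over by the previous one):
  5 = 0*18 + 5, so a_0 = 0.
  18 = 3*5 + 3, so a_1 = 3.
  5 = 1*3 + 2, so a_2 = 1.
  3 = 1*2 + 1, so a_3 = 1.
  2 = 2*1 + 0, so a_4 = 2.
The remainder reaches 0 after 5 divisions, so the expansion has 5 partial quotients, read off in order.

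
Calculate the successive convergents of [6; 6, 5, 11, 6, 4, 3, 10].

6/1, 37/6, 191/31, 2138/347, 13019/2113, 54214/8799, 175661/28510, 1810824/293899

Using the convergent recurrence p_i = a_i*p_{i-1} + p_{i-2}, q_i = a_i*q_{i-1} + q_{i-2} with p_{-2}=0, p_{-1}=1, q_{-2}=1, q_{-1}=0:
  i=0: a_0=6, p_0 = 6*1 + 0 = 6, q_0 = 6*0 + 1 = 1.
  i=1: a_1=6, p_1 = 6*6 + 1 = 37, q_1 = 6*1 + 0 = 6.
  i=2: a_2=5, p_2 = 5*37 + 6 = 191, q_2 = 5*6 + 1 = 31.
  i=3: a_3=11, p_3 = 11*191 + 37 = 2138, q_3 = 11*31 + 6 = 347.
  i=4: a_4=6, p_4 = 6*2138 + 191 = 13019, q_4 = 6*347 + 31 = 2113.
  i=5: a_5=4, p_5 = 4*13019 + 2138 = 54214, q_5 = 4*2113 + 347 = 8799.
  i=6: a_6=3, p_6 = 3*54214 + 13019 = 175661, q_6 = 3*8799 + 2113 = 28510.
  i=7: a_7=10, p_7 = 10*175661 + 54214 = 1810824, q_7 = 10*28510 + 8799 = 293899.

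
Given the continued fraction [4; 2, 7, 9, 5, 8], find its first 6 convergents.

4/1, 9/2, 67/15, 612/137, 3127/700, 25628/5737

Using the convergent recurrence p_i = a_i*p_{i-1} + p_{i-2}, q_i = a_i*q_{i-1} + q_{i-2} with p_{-2}=0, p_{-1}=1, q_{-2}=1, q_{-1}=0:
  i=0: a_0=4, p_0 = 4*1 + 0 = 4, q_0 = 4*0 + 1 = 1.
  i=1: a_1=2, p_1 = 2*4 + 1 = 9, q_1 = 2*1 + 0 = 2.
  i=2: a_2=7, p_2 = 7*9 + 4 = 67, q_2 = 7*2 + 1 = 15.
  i=3: a_3=9, p_3 = 9*67 + 9 = 612, q_3 = 9*15 + 2 = 137.
  i=4: a_4=5, p_4 = 5*612 + 67 = 3127, q_4 = 5*137 + 15 = 700.
  i=5: a_5=8, p_5 = 8*3127 + 612 = 25628, q_5 = 8*700 + 137 = 5737.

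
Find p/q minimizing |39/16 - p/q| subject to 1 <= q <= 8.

Expand x = 39/16 as a continued fraction with the Euclidean algorithm:
  39 = 2*16 + 7, so a_0 = 2.
  16 = 2*7 + 2, so a_1 = 2.
  7 = 3*2 + 1, so a_2 = 3.
  2 = 2*1 + 0, so a_3 = 2.
so x = [2; 2, 3, 2].
Convergents (p_i = a_i*p_{i-1} + p_{i-2}, q_i = a_i*q_{i-1} + q_{i-2} with p_{-2}=0, p_{-1}=1, q_{-2}=1, q_{-1}=0), until the denominator exceeds 8:
  i=0: a_0=2, p_0 = 2*1 + 0 = 2, q_0 = 2*0 + 1 = 1.
  i=1: a_1=2, p_1 = 2*2 + 1 = 5, q_1 = 2*1 + 0 = 2.
  i=2: a_2=3, p_2 = 3*5 + 2 = 17, q_2 = 3*2 + 1 = 7.
  i=3: a_3=2, p_3 = 2*17 + 5 = 39, q_3 = 2*7 + 2 = 16.
q_3 = 16 > 8, so the last convergent with denominator <= 8 is p_2/q_2 = 17/7.
The closest fraction with denominator <= 8 is either p_2/q_2 or the intermediate fraction (k*p_2 + p_1)/(k*q_2 + q_1) with the largest k >= 1 whose denominator stays <= 8; these approach x as k grows, and every other convergent or intermediate fraction in range is farther away.
Largest k: floor((8 - q_1)/q_2) = floor((8 - 2)/7) = 0.
Since k = 0, no intermediate fraction beyond p_2/q_2 has denominator <= 8, so the convergent 17/7 is the closest (its error is |39*7 - 17*16|/(16*7) = 1/112).

17/7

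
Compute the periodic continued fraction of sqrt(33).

[5; (1, 2, 1, 10)]

Write x_i = (sqrt(33) + m_i)/d_i with (m_0, d_0) = (0, 1). a_0 = floor(sqrt(33)) = 5, since 5^2 = 25 <= 33 < 36 = 6^2.
Iterate m_{i+1} = d_i*a_i - m_i, d_{i+1} = (33 - m_{i+1}^2)/d_i, a_{i+1} = floor((a_0 + m_{i+1})/d_{i+1}):
  m_1 = 1*5 - 0 = 5, d_1 = (33 - 5^2)/1 = 8/1 = 8, a_1 = floor((5 + 5)/8) = 1.
  m_2 = 8*1 - 5 = 3, d_2 = (33 - 3^2)/8 = 24/8 = 3, a_2 = floor((5 + 3)/3) = 2.
  m_3 = 3*2 - 3 = 3, d_3 = (33 - 3^2)/3 = 24/3 = 8, a_3 = floor((5 + 3)/8) = 1.
  m_4 = 8*1 - 3 = 5, d_4 = (33 - 5^2)/8 = 8/8 = 1, a_4 = floor((5 + 5)/1) = 10.
  m_5 = 1*10 - 5 = 5, d_5 = (33 - 5^2)/1 = 8/1 = 8: (m_5, d_5) = (m_1, d_1) = (5, 8), so from here the quotients repeat a_1, ..., a_4; the period length is 4.
Hence the expansion of sqrt(33) is a_0 = 5 followed by the repeating block 1, 2, 1, 10 (period 4).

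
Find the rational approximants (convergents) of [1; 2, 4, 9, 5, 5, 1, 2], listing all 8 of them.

Using the convergent recurrence p_i = a_i*p_{i-1} + p_{i-2}, q_i = a_i*q_{i-1} + q_{i-2} with p_{-2}=0, p_{-1}=1, q_{-2}=1, q_{-1}=0:
  i=0: a_0=1, p_0 = 1*1 + 0 = 1, q_0 = 1*0 + 1 = 1.
  i=1: a_1=2, p_1 = 2*1 + 1 = 3, q_1 = 2*1 + 0 = 2.
  i=2: a_2=4, p_2 = 4*3 + 1 = 13, q_2 = 4*2 + 1 = 9.
  i=3: a_3=9, p_3 = 9*13 + 3 = 120, q_3 = 9*9 + 2 = 83.
  i=4: a_4=5, p_4 = 5*120 + 13 = 613, q_4 = 5*83 + 9 = 424.
  i=5: a_5=5, p_5 = 5*613 + 120 = 3185, q_5 = 5*424 + 83 = 2203.
  i=6: a_6=1, p_6 = 1*3185 + 613 = 3798, q_6 = 1*2203 + 424 = 2627.
  i=7: a_7=2, p_7 = 2*3798 + 3185 = 10781, q_7 = 2*2627 + 2203 = 7457.

1/1, 3/2, 13/9, 120/83, 613/424, 3185/2203, 3798/2627, 10781/7457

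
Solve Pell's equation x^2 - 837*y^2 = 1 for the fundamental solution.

First expand sqrt(837) as a continued fraction. With x_i = (sqrt(837) + m_i)/d_i and (m_0, d_0) = (0, 1): a_0 = floor(sqrt(837)) = 28, since 28^2 = 784 <= 837 < 841 = 29^2.
Iterate m_{i+1} = d_i*a_i - m_i, d_{i+1} = (837 - m_{i+1}^2)/d_i, a_{i+1} = floor((a_0 + m_{i+1})/d_{i+1}):
  m_1 = 1*28 - 0 = 28, d_1 = (837 - 28^2)/1 = 53/1 = 53, a_1 = floor((28 + 28)/53) = 1.
  m_2 = 53*1 - 28 = 25, d_2 = (837 - 25^2)/53 = 212/53 = 4, a_2 = floor((28 + 25)/4) = 13.
  m_3 = 4*13 - 25 = 27, d_3 = (837 - 27^2)/4 = 108/4 = 27, a_3 = floor((28 + 27)/27) = 2.
  m_4 = 27*2 - 27 = 27, d_4 = (837 - 27^2)/27 = 108/27 = 4, a_4 = floor((28 + 27)/4) = 13.
  m_5 = 4*13 - 27 = 25, d_5 = (837 - 25^2)/4 = 212/4 = 53, a_5 = floor((28 + 25)/53) = 1.
  m_6 = 53*1 - 25 = 28, d_6 = (837 - 28^2)/53 = 53/53 = 1, a_6 = floor((28 + 28)/1) = 56.
  m_7 = 1*56 - 28 = 28, d_7 = (837 - 28^2)/1 = 53/1 = 53: (m_7, d_7) = (m_1, d_1) = (28, 53), so from here the quotients repeat a_1, ..., a_6; the period length is 6.
So sqrt(837) = [28; (1, 13, 2, 13, 1, 56)] with period length k = 6.
k is even, so the fundamental solution of x^2 - 837y^2 = 1 is (p_{k-1}, q_{k-1}) = (p_5, q_5); compute convergents through index 5.
Convergents (p_i = a_i*p_{i-1} + p_{i-2}, q_i = a_i*q_{i-1} + q_{i-2} with p_{-2}=0, p_{-1}=1, q_{-2}=1, q_{-1}=0):
  i=0: a_0=28, p_0 = 28*1 + 0 = 28, q_0 = 28*0 + 1 = 1.
  i=1: a_1=1, p_1 = 1*28 + 1 = 29, q_1 = 1*1 + 0 = 1.
  i=2: a_2=13, p_2 = 13*29 + 28 = 405, q_2 = 13*1 + 1 = 14.
  i=3: a_3=2, p_3 = 2*405 + 29 = 839, q_3 = 2*14 + 1 = 29.
  i=4: a_4=13, p_4 = 13*839 + 405 = 11312, q_4 = 13*29 + 14 = 391.
  i=5: a_5=1, p_5 = 1*11312 + 839 = 12151, q_5 = 1*391 + 29 = 420.
Check: 12151^2 - 837*420^2 = 147646801 - 147646800 = 1, so (x, y) = (12151, 420) solves the equation, and by the theorem it is the least positive solution.

(x, y) = (12151, 420)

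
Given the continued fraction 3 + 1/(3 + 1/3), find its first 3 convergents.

Using the convergent recurrence p_i = a_i*p_{i-1} + p_{i-2}, q_i = a_i*q_{i-1} + q_{i-2} with p_{-2}=0, p_{-1}=1, q_{-2}=1, q_{-1}=0:
  i=0: a_0=3, p_0 = 3*1 + 0 = 3, q_0 = 3*0 + 1 = 1.
  i=1: a_1=3, p_1 = 3*3 + 1 = 10, q_1 = 3*1 + 0 = 3.
  i=2: a_2=3, p_2 = 3*10 + 3 = 33, q_2 = 3*3 + 1 = 10.

3/1, 10/3, 33/10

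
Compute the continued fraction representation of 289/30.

Run the Euclidean algorithm on 289 and 30; the successive quotients are the partial quotients a_0, a_1, ... (each step inverts the fractional part left over by the previous one):
  289 = 9*30 + 19, so a_0 = 9.
  30 = 1*19 + 11, so a_1 = 1.
  19 = 1*11 + 8, so a_2 = 1.
  11 = 1*8 + 3, so a_3 = 1.
  8 = 2*3 + 2, so a_4 = 2.
  3 = 1*2 + 1, so a_5 = 1.
  2 = 2*1 + 0, so a_6 = 2.
The remainder reaches 0 after 7 divisions, so the expansion has 7 partial quotients, read off in order.

[9; 1, 1, 1, 2, 1, 2]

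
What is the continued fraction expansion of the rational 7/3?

Run the Euclidean algorithm on 7 and 3; the successive quotients are the partial quotients a_0, a_1, ... (each step inverts the fractional part left over by the previous one):
  7 = 2*3 + 1, so a_0 = 2.
  3 = 3*1 + 0, so a_1 = 3.
The remainder reaches 0 after 2 divisions, so the expansion has 2 partial quotients, read off in order.

[2; 3]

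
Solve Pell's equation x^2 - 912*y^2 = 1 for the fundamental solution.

(x, y) = (151, 5)

First expand sqrt(912) as a continued fraction. With x_i = (sqrt(912) + m_i)/d_i and (m_0, d_0) = (0, 1): a_0 = floor(sqrt(912)) = 30, since 30^2 = 900 <= 912 < 961 = 31^2.
Iterate m_{i+1} = d_i*a_i - m_i, d_{i+1} = (912 - m_{i+1}^2)/d_i, a_{i+1} = floor((a_0 + m_{i+1})/d_{i+1}):
  m_1 = 1*30 - 0 = 30, d_1 = (912 - 30^2)/1 = 12/1 = 12, a_1 = floor((30 + 30)/12) = 5.
  m_2 = 12*5 - 30 = 30, d_2 = (912 - 30^2)/12 = 12/12 = 1, a_2 = floor((30 + 30)/1) = 60.
  m_3 = 1*60 - 30 = 30, d_3 = (912 - 30^2)/1 = 12/1 = 12: (m_3, d_3) = (m_1, d_1) = (30, 12), so from here the quotients repeat a_1, a_2; the period length is 2.
So sqrt(912) = [30; (5, 60)] with period length k = 2.
k is even, so the fundamental solution of x^2 - 912y^2 = 1 is (p_{k-1}, q_{k-1}) = (p_1, q_1); compute convergents through index 1.
Convergents (p_i = a_i*p_{i-1} + p_{i-2}, q_i = a_i*q_{i-1} + q_{i-2} with p_{-2}=0, p_{-1}=1, q_{-2}=1, q_{-1}=0):
  i=0: a_0=30, p_0 = 30*1 + 0 = 30, q_0 = 30*0 + 1 = 1.
  i=1: a_1=5, p_1 = 5*30 + 1 = 151, q_1 = 5*1 + 0 = 5.
Check: 151^2 - 912*5^2 = 22801 - 22800 = 1, so (x, y) = (151, 5) solves the equation, and by the theorem it is the least positive solution.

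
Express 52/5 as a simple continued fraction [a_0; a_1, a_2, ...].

[10; 2, 2]

Run the Euclidean algorithm on 52 and 5; the successive quotients are the partial quotients a_0, a_1, ... (each step inverts the fractional part left over by the previous one):
  52 = 10*5 + 2, so a_0 = 10.
  5 = 2*2 + 1, so a_1 = 2.
  2 = 2*1 + 0, so a_2 = 2.
The remainder reaches 0 after 3 divisions, so the expansion has 3 partial quotients, read off in order.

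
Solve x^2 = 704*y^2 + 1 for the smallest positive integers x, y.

(x, y) = (79201, 2985)

First expand sqrt(704) as a continued fraction. With x_i = (sqrt(704) + m_i)/d_i and (m_0, d_0) = (0, 1): a_0 = floor(sqrt(704)) = 26, since 26^2 = 676 <= 704 < 729 = 27^2.
Iterate m_{i+1} = d_i*a_i - m_i, d_{i+1} = (704 - m_{i+1}^2)/d_i, a_{i+1} = floor((a_0 + m_{i+1})/d_{i+1}):
  m_1 = 1*26 - 0 = 26, d_1 = (704 - 26^2)/1 = 28/1 = 28, a_1 = floor((26 + 26)/28) = 1.
  m_2 = 28*1 - 26 = 2, d_2 = (704 - 2^2)/28 = 700/28 = 25, a_2 = floor((26 + 2)/25) = 1.
  m_3 = 25*1 - 2 = 23, d_3 = (704 - 23^2)/25 = 175/25 = 7, a_3 = floor((26 + 23)/7) = 7.
  m_4 = 7*7 - 23 = 26, d_4 = (704 - 26^2)/7 = 28/7 = 4, a_4 = floor((26 + 26)/4) = 13.
  m_5 = 4*13 - 26 = 26, d_5 = (704 - 26^2)/4 = 28/4 = 7, a_5 = floor((26 + 26)/7) = 7.
  m_6 = 7*7 - 26 = 23, d_6 = (704 - 23^2)/7 = 175/7 = 25, a_6 = floor((26 + 23)/25) = 1.
  m_7 = 25*1 - 23 = 2, d_7 = (704 - 2^2)/25 = 700/25 = 28, a_7 = floor((26 + 2)/28) = 1.
  m_8 = 28*1 - 2 = 26, d_8 = (704 - 26^2)/28 = 28/28 = 1, a_8 = floor((26 + 26)/1) = 52.
  m_9 = 1*52 - 26 = 26, d_9 = (704 - 26^2)/1 = 28/1 = 28: (m_9, d_9) = (m_1, d_1) = (26, 28), so from here the quotients repeat a_1, ..., a_8; the period length is 8.
So sqrt(704) = [26; (1, 1, 7, 13, 7, 1, 1, 52)] with period length k = 8.
k is even, so the fundamental solution of x^2 - 704y^2 = 1 is (p_{k-1}, q_{k-1}) = (p_7, q_7); compute convergents through index 7.
Convergents (p_i = a_i*p_{i-1} + p_{i-2}, q_i = a_i*q_{i-1} + q_{i-2} with p_{-2}=0, p_{-1}=1, q_{-2}=1, q_{-1}=0):
  i=0: a_0=26, p_0 = 26*1 + 0 = 26, q_0 = 26*0 + 1 = 1.
  i=1: a_1=1, p_1 = 1*26 + 1 = 27, q_1 = 1*1 + 0 = 1.
  i=2: a_2=1, p_2 = 1*27 + 26 = 53, q_2 = 1*1 + 1 = 2.
  i=3: a_3=7, p_3 = 7*53 + 27 = 398, q_3 = 7*2 + 1 = 15.
  i=4: a_4=13, p_4 = 13*398 + 53 = 5227, q_4 = 13*15 + 2 = 197.
  i=5: a_5=7, p_5 = 7*5227 + 398 = 36987, q_5 = 7*197 + 15 = 1394.
  i=6: a_6=1, p_6 = 1*36987 + 5227 = 42214, q_6 = 1*1394 + 197 = 1591.
  i=7: a_7=1, p_7 = 1*42214 + 36987 = 79201, q_7 = 1*1591 + 1394 = 2985.
Check: 79201^2 - 704*2985^2 = 6272798401 - 6272798400 = 1, so (x, y) = (79201, 2985) solves the equation, and by the theorem it is the least positive solution.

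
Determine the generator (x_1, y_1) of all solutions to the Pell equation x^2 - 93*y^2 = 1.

First expand sqrt(93) as a continued fraction. With x_i = (sqrt(93) + m_i)/d_i and (m_0, d_0) = (0, 1): a_0 = floor(sqrt(93)) = 9, since 9^2 = 81 <= 93 < 100 = 10^2.
Iterate m_{i+1} = d_i*a_i - m_i, d_{i+1} = (93 - m_{i+1}^2)/d_i, a_{i+1} = floor((a_0 + m_{i+1})/d_{i+1}):
  m_1 = 1*9 - 0 = 9, d_1 = (93 - 9^2)/1 = 12/1 = 12, a_1 = floor((9 + 9)/12) = 1.
  m_2 = 12*1 - 9 = 3, d_2 = (93 - 3^2)/12 = 84/12 = 7, a_2 = floor((9 + 3)/7) = 1.
  m_3 = 7*1 - 3 = 4, d_3 = (93 - 4^2)/7 = 77/7 = 11, a_3 = floor((9 + 4)/11) = 1.
  m_4 = 11*1 - 4 = 7, d_4 = (93 - 7^2)/11 = 44/11 = 4, a_4 = floor((9 + 7)/4) = 4.
  m_5 = 4*4 - 7 = 9, d_5 = (93 - 9^2)/4 = 12/4 = 3, a_5 = floor((9 + 9)/3) = 6.
  m_6 = 3*6 - 9 = 9, d_6 = (93 - 9^2)/3 = 12/3 = 4, a_6 = floor((9 + 9)/4) = 4.
  m_7 = 4*4 - 9 = 7, d_7 = (93 - 7^2)/4 = 44/4 = 11, a_7 = floor((9 + 7)/11) = 1.
  m_8 = 11*1 - 7 = 4, d_8 = (93 - 4^2)/11 = 77/11 = 7, a_8 = floor((9 + 4)/7) = 1.
  m_9 = 7*1 - 4 = 3, d_9 = (93 - 3^2)/7 = 84/7 = 12, a_9 = floor((9 + 3)/12) = 1.
  m_10 = 12*1 - 3 = 9, d_10 = (93 - 9^2)/12 = 12/12 = 1, a_10 = floor((9 + 9)/1) = 18.
  m_11 = 1*18 - 9 = 9, d_11 = (93 - 9^2)/1 = 12/1 = 12: (m_11, d_11) = (m_1, d_1) = (9, 12), so from here the quotients repeat a_1, ..., a_10; the period length is 10.
So sqrt(93) = [9; (1, 1, 1, 4, 6, 4, 1, 1, 1, 18)] with period length k = 10.
k is even, so the fundamental solution of x^2 - 93y^2 = 1 is (p_{k-1}, q_{k-1}) = (p_9, q_9); compute convergents through index 9.
Convergents (p_i = a_i*p_{i-1} + p_{i-2}, q_i = a_i*q_{i-1} + q_{i-2} with p_{-2}=0, p_{-1}=1, q_{-2}=1, q_{-1}=0):
  i=0: a_0=9, p_0 = 9*1 + 0 = 9, q_0 = 9*0 + 1 = 1.
  i=1: a_1=1, p_1 = 1*9 + 1 = 10, q_1 = 1*1 + 0 = 1.
  i=2: a_2=1, p_2 = 1*10 + 9 = 19, q_2 = 1*1 + 1 = 2.
  i=3: a_3=1, p_3 = 1*19 + 10 = 29, q_3 = 1*2 + 1 = 3.
  i=4: a_4=4, p_4 = 4*29 + 19 = 135, q_4 = 4*3 + 2 = 14.
  i=5: a_5=6, p_5 = 6*135 + 29 = 839, q_5 = 6*14 + 3 = 87.
  i=6: a_6=4, p_6 = 4*839 + 135 = 3491, q_6 = 4*87 + 14 = 362.
  i=7: a_7=1, p_7 = 1*3491 + 839 = 4330, q_7 = 1*362 + 87 = 449.
  i=8: a_8=1, p_8 = 1*4330 + 3491 = 7821, q_8 = 1*449 + 362 = 811.
  i=9: a_9=1, p_9 = 1*7821 + 4330 = 12151, q_9 = 1*811 + 449 = 1260.
Check: 12151^2 - 93*1260^2 = 147646801 - 147646800 = 1, so (x, y) = (12151, 1260) solves the equation, and by the theorem it is the least positive solution.

(x, y) = (12151, 1260)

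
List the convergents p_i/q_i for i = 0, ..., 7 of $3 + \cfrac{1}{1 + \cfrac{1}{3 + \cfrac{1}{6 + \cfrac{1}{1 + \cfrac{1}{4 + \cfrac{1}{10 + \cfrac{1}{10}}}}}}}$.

Using the convergent recurrence p_i = a_i*p_{i-1} + p_{i-2}, q_i = a_i*q_{i-1} + q_{i-2} with p_{-2}=0, p_{-1}=1, q_{-2}=1, q_{-1}=0:
  i=0: a_0=3, p_0 = 3*1 + 0 = 3, q_0 = 3*0 + 1 = 1.
  i=1: a_1=1, p_1 = 1*3 + 1 = 4, q_1 = 1*1 + 0 = 1.
  i=2: a_2=3, p_2 = 3*4 + 3 = 15, q_2 = 3*1 + 1 = 4.
  i=3: a_3=6, p_3 = 6*15 + 4 = 94, q_3 = 6*4 + 1 = 25.
  i=4: a_4=1, p_4 = 1*94 + 15 = 109, q_4 = 1*25 + 4 = 29.
  i=5: a_5=4, p_5 = 4*109 + 94 = 530, q_5 = 4*29 + 25 = 141.
  i=6: a_6=10, p_6 = 10*530 + 109 = 5409, q_6 = 10*141 + 29 = 1439.
  i=7: a_7=10, p_7 = 10*5409 + 530 = 54620, q_7 = 10*1439 + 141 = 14531.

3/1, 4/1, 15/4, 94/25, 109/29, 530/141, 5409/1439, 54620/14531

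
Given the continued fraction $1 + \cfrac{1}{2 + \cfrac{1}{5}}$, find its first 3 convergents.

1/1, 3/2, 16/11

Using the convergent recurrence p_i = a_i*p_{i-1} + p_{i-2}, q_i = a_i*q_{i-1} + q_{i-2} with p_{-2}=0, p_{-1}=1, q_{-2}=1, q_{-1}=0:
  i=0: a_0=1, p_0 = 1*1 + 0 = 1, q_0 = 1*0 + 1 = 1.
  i=1: a_1=2, p_1 = 2*1 + 1 = 3, q_1 = 2*1 + 0 = 2.
  i=2: a_2=5, p_2 = 5*3 + 1 = 16, q_2 = 5*2 + 1 = 11.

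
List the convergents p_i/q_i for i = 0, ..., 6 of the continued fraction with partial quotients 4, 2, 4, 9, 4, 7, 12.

4/1, 9/2, 40/9, 369/83, 1516/341, 10981/2470, 133288/29981

Using the convergent recurrence p_i = a_i*p_{i-1} + p_{i-2}, q_i = a_i*q_{i-1} + q_{i-2} with p_{-2}=0, p_{-1}=1, q_{-2}=1, q_{-1}=0:
  i=0: a_0=4, p_0 = 4*1 + 0 = 4, q_0 = 4*0 + 1 = 1.
  i=1: a_1=2, p_1 = 2*4 + 1 = 9, q_1 = 2*1 + 0 = 2.
  i=2: a_2=4, p_2 = 4*9 + 4 = 40, q_2 = 4*2 + 1 = 9.
  i=3: a_3=9, p_3 = 9*40 + 9 = 369, q_3 = 9*9 + 2 = 83.
  i=4: a_4=4, p_4 = 4*369 + 40 = 1516, q_4 = 4*83 + 9 = 341.
  i=5: a_5=7, p_5 = 7*1516 + 369 = 10981, q_5 = 7*341 + 83 = 2470.
  i=6: a_6=12, p_6 = 12*10981 + 1516 = 133288, q_6 = 12*2470 + 341 = 29981.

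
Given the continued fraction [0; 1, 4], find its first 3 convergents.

Using the convergent recurrence p_i = a_i*p_{i-1} + p_{i-2}, q_i = a_i*q_{i-1} + q_{i-2} with p_{-2}=0, p_{-1}=1, q_{-2}=1, q_{-1}=0:
  i=0: a_0=0, p_0 = 0*1 + 0 = 0, q_0 = 0*0 + 1 = 1.
  i=1: a_1=1, p_1 = 1*0 + 1 = 1, q_1 = 1*1 + 0 = 1.
  i=2: a_2=4, p_2 = 4*1 + 0 = 4, q_2 = 4*1 + 1 = 5.

0/1, 1/1, 4/5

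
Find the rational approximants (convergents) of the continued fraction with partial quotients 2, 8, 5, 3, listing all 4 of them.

2/1, 17/8, 87/41, 278/131

Using the convergent recurrence p_i = a_i*p_{i-1} + p_{i-2}, q_i = a_i*q_{i-1} + q_{i-2} with p_{-2}=0, p_{-1}=1, q_{-2}=1, q_{-1}=0:
  i=0: a_0=2, p_0 = 2*1 + 0 = 2, q_0 = 2*0 + 1 = 1.
  i=1: a_1=8, p_1 = 8*2 + 1 = 17, q_1 = 8*1 + 0 = 8.
  i=2: a_2=5, p_2 = 5*17 + 2 = 87, q_2 = 5*8 + 1 = 41.
  i=3: a_3=3, p_3 = 3*87 + 17 = 278, q_3 = 3*41 + 8 = 131.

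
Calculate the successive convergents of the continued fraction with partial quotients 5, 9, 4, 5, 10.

5/1, 46/9, 189/37, 991/194, 10099/1977

Using the convergent recurrence p_i = a_i*p_{i-1} + p_{i-2}, q_i = a_i*q_{i-1} + q_{i-2} with p_{-2}=0, p_{-1}=1, q_{-2}=1, q_{-1}=0:
  i=0: a_0=5, p_0 = 5*1 + 0 = 5, q_0 = 5*0 + 1 = 1.
  i=1: a_1=9, p_1 = 9*5 + 1 = 46, q_1 = 9*1 + 0 = 9.
  i=2: a_2=4, p_2 = 4*46 + 5 = 189, q_2 = 4*9 + 1 = 37.
  i=3: a_3=5, p_3 = 5*189 + 46 = 991, q_3 = 5*37 + 9 = 194.
  i=4: a_4=10, p_4 = 10*991 + 189 = 10099, q_4 = 10*194 + 37 = 1977.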